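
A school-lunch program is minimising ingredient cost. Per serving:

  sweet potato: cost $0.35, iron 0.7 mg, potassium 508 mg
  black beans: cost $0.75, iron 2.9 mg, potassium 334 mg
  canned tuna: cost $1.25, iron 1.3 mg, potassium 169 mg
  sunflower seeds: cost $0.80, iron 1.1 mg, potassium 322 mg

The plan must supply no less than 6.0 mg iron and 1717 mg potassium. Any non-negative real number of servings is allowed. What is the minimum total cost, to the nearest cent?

The cheapest plan sits at a corner of the feasible region — with two constraints it uses at most two foods.
sweet potato only: max(6.0/0.7, 1717/508) = 8.571 servings → $3.00.
black beans only: max(6.0/2.9, 1717/334) = 5.141 servings → $3.86.
canned tuna only: max(6.0/1.3, 1717/169) = 10.16 servings → $12.70.
sunflower seeds only: max(6.0/1.1, 1717/322) = 5.455 servings → $4.36.
sweet potato + black beans with both tight: 2.401 servings and 1.49 servings → $1.96.
sweet potato + canned tuna with both tight: 2.247 servings and 3.405 servings → $5.04.
sweet potato + sunflower seeds with both targets exact would need a negative amount; discard.
black beans + canned tuna: intersection lies outside the first quadrant.
black beans + sunflower seeds with both tight: 0.07645 servings and 5.253 servings → $4.26.
canned tuna + sunflower seeds with both tight: 0.1861 servings and 5.235 servings → $4.42.
Cheapest feasible corner: $1.96.

$1.96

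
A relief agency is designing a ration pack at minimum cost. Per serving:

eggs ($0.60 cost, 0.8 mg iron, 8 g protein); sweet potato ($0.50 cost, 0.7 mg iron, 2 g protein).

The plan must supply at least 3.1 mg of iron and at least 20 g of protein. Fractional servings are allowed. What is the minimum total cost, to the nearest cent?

$2.27

Two binding constraints pin down two serving amounts, so the optimal mix uses at most two foods. The candidates are each food alone (scaled to the tighter of iron/protein) and each pair with both constraints tight.
eggs only: max(3.1/0.8, 20/8) = 3.875 servings → $2.33.
sweet potato only: max(3.1/0.7, 20/2) = 10 servings → $5.00.
eggs + sweet potato with both tight: 1.95 servings and 2.2 servings → $2.27.
So the least-cost plan costs $2.27.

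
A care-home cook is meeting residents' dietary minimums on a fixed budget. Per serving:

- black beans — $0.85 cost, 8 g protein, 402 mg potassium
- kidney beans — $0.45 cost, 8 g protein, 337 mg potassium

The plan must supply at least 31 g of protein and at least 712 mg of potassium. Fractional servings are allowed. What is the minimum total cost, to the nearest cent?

Compare the cost at each extreme point of the feasible region.
black beans only: max(31/8, 712/402) = 3.875 servings → $3.29.
kidney beans only: max(31/8, 712/337) = 3.875 servings → $1.74.
black beans + kidney beans: intersection lies outside the first quadrant.
The minimum over all feasible corners is $1.74.

$1.74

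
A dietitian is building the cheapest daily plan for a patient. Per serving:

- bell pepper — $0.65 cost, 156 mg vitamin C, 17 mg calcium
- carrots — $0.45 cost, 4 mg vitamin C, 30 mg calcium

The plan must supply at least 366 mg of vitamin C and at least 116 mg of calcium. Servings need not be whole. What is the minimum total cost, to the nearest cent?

bell pepper only: max(366/156, 116/17) = 6.824 servings → $4.44.
carrots only: max(366/4, 116/30) = 91.5 servings → $41.17.
bell pepper + carrots with both tight: 2.28 servings and 2.575 servings → $2.64.
Cheapest feasible corner: $2.64.

$2.64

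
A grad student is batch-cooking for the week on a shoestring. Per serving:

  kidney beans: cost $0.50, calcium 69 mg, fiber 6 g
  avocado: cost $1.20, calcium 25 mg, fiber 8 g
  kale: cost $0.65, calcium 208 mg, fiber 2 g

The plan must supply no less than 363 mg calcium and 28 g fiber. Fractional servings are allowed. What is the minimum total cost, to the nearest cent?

$2.44

Compare the cost at each extreme point of the feasible region.
kidney beans only: max(363/69, 28/6) = 5.261 servings → $2.63.
avocado only: max(363/25, 28/8) = 14.52 servings → $17.42.
kale only: max(363/208, 28/2) = 14 servings → $9.10.
kidney beans + avocado with both targets exact would need a negative amount; discard.
kidney beans + kale with both tight: 4.593 servings and 0.2216 servings → $2.44.
avocado + kale with both tight: 3.159 servings and 1.366 servings → $4.68.
Cheapest feasible corner: $2.44.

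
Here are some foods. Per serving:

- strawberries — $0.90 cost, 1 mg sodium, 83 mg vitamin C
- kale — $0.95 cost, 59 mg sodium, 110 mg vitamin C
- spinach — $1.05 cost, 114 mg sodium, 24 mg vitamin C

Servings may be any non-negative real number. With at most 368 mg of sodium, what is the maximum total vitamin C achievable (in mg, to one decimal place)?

30544.0 mg

Vitamin C per mg sodium: strawberries 83, kale 1.864, spinach 0.2105.
With no serving limits, spend the whole sodium allowance on strawberries: 368 mg / 1 mg × 83 mg = 30544.0 mg.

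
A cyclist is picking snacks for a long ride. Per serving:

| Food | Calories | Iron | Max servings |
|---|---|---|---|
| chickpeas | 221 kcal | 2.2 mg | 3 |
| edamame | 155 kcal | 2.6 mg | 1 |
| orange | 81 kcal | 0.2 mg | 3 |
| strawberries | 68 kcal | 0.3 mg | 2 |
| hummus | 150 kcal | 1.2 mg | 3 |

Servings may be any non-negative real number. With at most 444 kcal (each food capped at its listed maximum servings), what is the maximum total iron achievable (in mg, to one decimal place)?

5.5 mg

Iron per kcal: edamame 0.01677, chickpeas 0.009955, hummus 0.008, strawberries 0.004412, orange 0.002469.
Take 1 serving of edamame: uses 155 kcal, +2.6 mg iron (running total 2.6 mg).
Take 1.308 servings of chickpeas: uses 289 kcal, +2.9 mg iron (running total 5.5 mg).
Greedy by best ratio exhausts the calories allowance optimally: 5.5 mg.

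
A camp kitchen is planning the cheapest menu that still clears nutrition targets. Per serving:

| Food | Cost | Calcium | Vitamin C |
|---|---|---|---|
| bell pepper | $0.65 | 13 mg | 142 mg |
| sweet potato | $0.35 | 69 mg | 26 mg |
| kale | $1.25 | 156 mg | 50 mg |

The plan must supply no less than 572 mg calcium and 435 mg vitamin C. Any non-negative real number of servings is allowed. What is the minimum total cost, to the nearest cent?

bell pepper only: max(572/13, 435/142) = 44 servings → $28.60.
sweet potato only: max(572/69, 435/26) = 16.73 servings → $5.86.
kale only: max(572/156, 435/50) = 8.7 servings → $10.88.
bell pepper + sweet potato with both tight: 1.601 servings and 7.988 servings → $3.84.
bell pepper + kale with both tight: 1.826 servings and 3.515 servings → $5.58.
sweet potato + kale: the both-tight solution has a negative serving — not a feasible corner.
The minimum over all feasible corners is $3.84.

$3.84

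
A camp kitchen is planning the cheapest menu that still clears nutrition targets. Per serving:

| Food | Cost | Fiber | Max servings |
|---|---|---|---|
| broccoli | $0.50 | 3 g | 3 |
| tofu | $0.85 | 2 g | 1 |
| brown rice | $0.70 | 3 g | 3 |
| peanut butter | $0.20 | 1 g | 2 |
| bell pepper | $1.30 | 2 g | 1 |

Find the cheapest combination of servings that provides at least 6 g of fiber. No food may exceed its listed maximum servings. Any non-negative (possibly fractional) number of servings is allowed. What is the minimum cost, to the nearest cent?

Cost per g of fiber: broccoli $0.1667, peanut butter $0.2000, brown rice $0.2333, tofu $0.4250, bell pepper $0.6500.
Take 2 servings of broccoli: +6.0 g fiber for $1.00 (total $1.00, still need 0.0 g).
Filling from the cheapest source first is optimal under one linear minimum: $1.00.

$1.00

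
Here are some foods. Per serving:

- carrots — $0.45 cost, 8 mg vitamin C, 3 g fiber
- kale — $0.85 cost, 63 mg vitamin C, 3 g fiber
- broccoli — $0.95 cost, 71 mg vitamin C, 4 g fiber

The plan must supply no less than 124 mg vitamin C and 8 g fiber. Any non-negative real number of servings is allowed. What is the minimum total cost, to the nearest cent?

$1.80

This is a tiny linear program; its minimum lies at a vertex of the feasible set. List the vertices and price them.
carrots only: max(124/8, 8/3) = 15.5 servings → $6.97.
kale only: max(124/63, 8/3) = 2.667 servings → $2.27.
broccoli only: max(124/71, 8/4) = 2 servings → $1.90.
carrots + kale with both tight: 0.8 servings and 1.867 servings → $1.95.
carrots + broccoli with both tight: 0.3978 servings and 1.702 servings → $1.80.
kale + broccoli with both targets exact would need a negative amount; discard.
The minimum over all feasible corners is $1.80.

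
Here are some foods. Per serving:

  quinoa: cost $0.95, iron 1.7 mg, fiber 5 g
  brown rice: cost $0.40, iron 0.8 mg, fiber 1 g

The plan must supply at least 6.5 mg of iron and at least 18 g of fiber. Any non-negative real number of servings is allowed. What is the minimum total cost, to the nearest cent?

$3.59

quinoa only: max(6.5/1.7, 18/5) = 3.824 servings → $3.63.
brown rice only: max(6.5/0.8, 18/1) = 18 servings → $7.20.
quinoa + brown rice with both tight: 3.435 servings and 0.8261 servings → $3.59.
So the least-cost plan costs $3.59.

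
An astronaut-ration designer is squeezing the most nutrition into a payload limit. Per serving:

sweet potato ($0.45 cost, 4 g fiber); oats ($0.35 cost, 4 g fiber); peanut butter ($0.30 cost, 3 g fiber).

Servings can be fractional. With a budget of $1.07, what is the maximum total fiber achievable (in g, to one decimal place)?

Fiber per dollar: oats 11.43, peanut butter 10, sweet potato 8.889.
With no serving limits, spend the whole cost allowance on oats: $1.07 / $0.35 × 4 g = 12.2 g.

12.2 g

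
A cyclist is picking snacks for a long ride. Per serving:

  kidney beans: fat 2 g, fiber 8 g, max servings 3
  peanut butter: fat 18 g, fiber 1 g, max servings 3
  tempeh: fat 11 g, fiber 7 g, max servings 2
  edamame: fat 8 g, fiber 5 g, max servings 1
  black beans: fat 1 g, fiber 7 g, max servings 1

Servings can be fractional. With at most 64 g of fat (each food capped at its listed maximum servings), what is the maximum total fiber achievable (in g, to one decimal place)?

Fiber per g fat: black beans 7, kidney beans 4, tempeh 0.6364, edamame 0.625, peanut butter 0.05556.
Take 1 serving of black beans: uses 1 g fat, +7.0 g fiber (running total 7.0 g).
Take 3 servings of kidney beans: uses 6 g fat, +24.0 g fiber (running total 31.0 g).
Take 2 servings of tempeh: uses 22 g fat, +14.0 g fiber (running total 45.0 g).
Take 1 serving of edamame: uses 8 g fat, +5.0 g fiber (running total 50.0 g).
Take 1.5 servings of peanut butter: uses 27 g fat, +1.5 g fiber (running total 51.5 g).
Greedy by best ratio exhausts the fat allowance optimally: 51.5 g.

51.5 g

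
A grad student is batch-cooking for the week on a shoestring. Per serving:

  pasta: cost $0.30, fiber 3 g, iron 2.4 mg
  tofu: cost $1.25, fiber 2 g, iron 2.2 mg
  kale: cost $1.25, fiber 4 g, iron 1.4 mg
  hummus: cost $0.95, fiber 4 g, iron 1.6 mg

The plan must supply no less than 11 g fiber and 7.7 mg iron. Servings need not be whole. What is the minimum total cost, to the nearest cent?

Two binding constraints pin down two serving amounts, so the optimal mix uses at most two foods. The candidates are each food alone (scaled to the tighter of fiber/iron) and each pair with both constraints tight.
pasta only: max(11/3, 7.7/2.4) = 3.667 servings → $1.10.
tofu only: max(11/2, 7.7/2.2) = 5.5 servings → $6.88.
kale only: max(11/4, 7.7/1.4) = 5.5 servings → $6.88.
hummus only: max(11/4, 7.7/1.6) = 4.812 servings → $4.57.
pasta + tofu: the both-tight solution has a negative serving — not a feasible corner.
pasta + kale with both tight: 2.852 servings and 0.6111 servings → $1.62.
pasta + hummus with both tight: 2.75 servings and 0.6875 servings → $1.48.
tofu + kale with both tight: 2.567 servings and 1.467 servings → $5.04.
tofu + hummus with both tight: 2.357 servings and 1.571 servings → $4.44.
kale + hummus: the both-tight solution has a negative serving — not a feasible corner.
So the least-cost plan costs $1.10.

$1.10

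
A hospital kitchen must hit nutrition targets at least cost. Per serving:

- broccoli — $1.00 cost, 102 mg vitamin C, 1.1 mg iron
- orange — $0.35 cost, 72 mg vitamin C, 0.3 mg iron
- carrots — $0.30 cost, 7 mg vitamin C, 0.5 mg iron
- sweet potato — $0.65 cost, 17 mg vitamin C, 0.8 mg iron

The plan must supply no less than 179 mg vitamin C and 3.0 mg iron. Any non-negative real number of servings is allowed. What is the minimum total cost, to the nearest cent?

Check every corner: each single food scaled to meet both minima, and each pair solved so both constraints bind.
broccoli only: max(179/102, 3.0/1.1) = 2.727 servings → $2.73.
orange only: max(179/72, 3.0/0.3) = 10 servings → $3.50.
carrots only: max(179/7, 3.0/0.5) = 25.57 servings → $7.67.
sweet potato only: max(179/17, 3.0/0.8) = 10.53 servings → $6.84.
broccoli + orange: intersection lies outside the first quadrant.
broccoli + carrots with both tight: 1.582 servings and 2.52 servings → $2.34.
broccoli + sweet potato with both tight: 1.466 servings and 1.734 servings → $2.59.
orange + carrots with both tight: 2.021 servings and 4.788 servings → $2.14.
orange + sweet potato with both tight: 1.756 servings and 3.091 servings → $2.62.
carrots + sweet potato: intersection lies outside the first quadrant.
Cheapest feasible corner: $2.14.

$2.14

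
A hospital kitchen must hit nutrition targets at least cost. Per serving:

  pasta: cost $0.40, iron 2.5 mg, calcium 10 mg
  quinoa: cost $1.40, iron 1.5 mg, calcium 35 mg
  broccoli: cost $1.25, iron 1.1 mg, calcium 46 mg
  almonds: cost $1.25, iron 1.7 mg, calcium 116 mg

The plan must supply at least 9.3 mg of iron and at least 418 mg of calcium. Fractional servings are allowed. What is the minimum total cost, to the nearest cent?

$4.90

At the optimum either one food covers both requirements or two foods hit both targets exactly; no other combination can be cheaper.
pasta only: max(9.3/2.5, 418/10) = 41.8 servings → $16.72.
quinoa only: max(9.3/1.5, 418/35) = 11.94 servings → $16.72.
broccoli only: max(9.3/1.1, 418/46) = 9.087 servings → $11.36.
almonds only: max(9.3/1.7, 418/116) = 5.471 servings → $6.84.
pasta + quinoa: the both-tight solution has a negative serving — not a feasible corner.
pasta + broccoli: intersection lies outside the first quadrant.
pasta + almonds with both tight: 1.349 servings and 3.487 servings → $4.90.
quinoa + broccoli with both targets exact would need a negative amount; discard.
quinoa + almonds with both tight: 3.216 servings and 2.633 servings → $7.79.
broccoli + almonds with both tight: 7.453 servings and 0.6478 servings → $10.13.
Cheapest feasible corner: $4.90.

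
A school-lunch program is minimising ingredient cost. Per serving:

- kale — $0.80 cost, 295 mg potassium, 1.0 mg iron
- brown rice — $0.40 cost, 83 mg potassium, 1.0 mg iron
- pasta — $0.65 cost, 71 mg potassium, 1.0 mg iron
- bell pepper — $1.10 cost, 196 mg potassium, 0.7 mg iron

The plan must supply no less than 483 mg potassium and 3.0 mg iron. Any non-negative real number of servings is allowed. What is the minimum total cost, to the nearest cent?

An LP optimum is at a vertex; with two nutrient constraints at most two foods are used. Check each candidate.
kale only: max(483/295, 3.0/1.0) = 3 servings → $2.40.
brown rice only: max(483/83, 3.0/1.0) = 5.819 servings → $2.33.
pasta only: max(483/71, 3.0/1.0) = 6.803 servings → $4.42.
bell pepper only: max(483/196, 3.0/0.7) = 4.286 servings → $4.71.
kale + brown rice with both tight: 1.104 servings and 1.896 servings → $1.64.
kale + pasta with both tight: 1.205 servings and 1.795 servings → $2.13.
kale + bell pepper with both targets exact would need a negative amount; discard.
brown rice + pasta: intersection lies outside the first quadrant.
brown rice + bell pepper with both tight: 1.812 servings and 1.697 servings → $2.59.
pasta + bell pepper with both tight: 1.708 servings and 1.846 servings → $3.14.
The minimum over all feasible corners is $1.64.

$1.64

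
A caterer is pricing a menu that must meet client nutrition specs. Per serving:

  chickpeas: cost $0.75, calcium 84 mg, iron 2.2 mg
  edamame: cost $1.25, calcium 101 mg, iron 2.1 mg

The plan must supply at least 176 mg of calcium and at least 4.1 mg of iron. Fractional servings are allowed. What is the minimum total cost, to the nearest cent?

Check every corner: each single food scaled to meet both minima, and each pair solved so both constraints bind.
chickpeas only: max(176/84, 4.1/2.2) = 2.095 servings → $1.57.
edamame only: max(176/101, 4.1/2.1) = 1.952 servings → $2.44.
chickpeas + edamame with both tight: 0.9716 servings and 0.9345 servings → $1.90.
So the least-cost plan costs $1.57.

$1.57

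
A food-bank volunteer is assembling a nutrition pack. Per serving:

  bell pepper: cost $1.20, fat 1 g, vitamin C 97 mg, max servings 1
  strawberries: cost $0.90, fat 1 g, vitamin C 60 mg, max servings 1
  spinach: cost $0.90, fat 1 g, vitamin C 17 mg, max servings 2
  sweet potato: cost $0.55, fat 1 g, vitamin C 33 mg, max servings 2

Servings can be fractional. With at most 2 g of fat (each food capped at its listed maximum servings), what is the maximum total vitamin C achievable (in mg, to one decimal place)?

Vitamin C per g fat: bell pepper 97, strawberries 60, sweet potato 33, spinach 17.
Take 1 serving of bell pepper: uses 1 g fat, +97.0 mg vitamin C (running total 97.0 mg).
Take 1 serving of strawberries: uses 1 g fat, +60.0 mg vitamin C (running total 157.0 mg).
Greedy by best ratio exhausts the fat allowance optimally: 157.0 mg.

157.0 mg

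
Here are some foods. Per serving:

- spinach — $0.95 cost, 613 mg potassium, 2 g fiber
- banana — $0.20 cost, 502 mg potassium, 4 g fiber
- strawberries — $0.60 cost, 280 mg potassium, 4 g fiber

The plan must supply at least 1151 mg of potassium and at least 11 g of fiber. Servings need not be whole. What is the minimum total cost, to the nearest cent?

An LP optimum is at a vertex; with two nutrient constraints at most two foods are used. Check each candidate.
spinach only: max(1151/613, 11/2) = 5.5 servings → $5.22.
banana only: max(1151/502, 11/4) = 2.75 servings → $0.55.
strawberries only: max(1151/280, 11/4) = 4.111 servings → $2.47.
spinach + banana: the both-tight solution has a negative serving — not a feasible corner.
spinach + strawberries with both tight: 0.8055 servings and 2.347 servings → $2.17.
banana + strawberries with both tight: 1.716 servings and 1.034 servings → $0.96.
So the least-cost plan costs $0.55.

$0.55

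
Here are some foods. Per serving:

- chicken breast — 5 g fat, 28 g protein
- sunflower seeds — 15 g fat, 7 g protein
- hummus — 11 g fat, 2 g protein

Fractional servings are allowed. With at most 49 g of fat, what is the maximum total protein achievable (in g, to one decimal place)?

Protein per g fat: chicken breast 5.6, sunflower seeds 0.4667, hummus 0.1818.
With no serving limits, spend the whole fat allowance on chicken breast: 49 g / 5 g × 28 g = 274.4 g.

274.4 g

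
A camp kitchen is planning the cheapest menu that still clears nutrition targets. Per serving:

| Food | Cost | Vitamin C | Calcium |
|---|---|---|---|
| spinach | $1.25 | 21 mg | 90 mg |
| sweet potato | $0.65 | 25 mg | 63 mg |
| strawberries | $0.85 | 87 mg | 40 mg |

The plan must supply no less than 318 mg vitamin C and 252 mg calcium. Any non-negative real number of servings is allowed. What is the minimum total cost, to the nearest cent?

$3.94

A basic optimal solution has at most two foods positive. Try each food alone and each pair with both targets met exactly.
spinach only: max(318/21, 252/90) = 15.14 servings → $18.93.
sweet potato only: max(318/25, 252/63) = 12.72 servings → $8.27.
strawberries only: max(318/87, 252/40) = 6.3 servings → $5.36.
spinach + sweet potato with both targets exact would need a negative amount; discard.
spinach + strawberries with both tight: 1.317 servings and 3.337 servings → $4.48.
sweet potato + strawberries with both tight: 2.054 servings and 3.065 servings → $3.94.
The minimum over all feasible corners is $3.94.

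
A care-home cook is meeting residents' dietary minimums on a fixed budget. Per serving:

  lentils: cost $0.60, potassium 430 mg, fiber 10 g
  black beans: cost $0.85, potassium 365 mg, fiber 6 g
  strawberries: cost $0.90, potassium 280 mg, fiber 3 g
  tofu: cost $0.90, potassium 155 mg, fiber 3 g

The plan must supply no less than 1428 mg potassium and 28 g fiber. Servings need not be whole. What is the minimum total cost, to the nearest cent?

Compare the cost at each extreme point of the feasible region.
lentils only: max(1428/430, 28/10) = 3.321 servings → $1.99.
black beans only: max(1428/365, 28/6) = 4.667 servings → $3.97.
strawberries only: max(1428/280, 28/3) = 9.333 servings → $8.40.
tofu only: max(1428/155, 28/3) = 9.333 servings → $8.40.
lentils + black beans with both tight: 1.544 servings and 2.093 servings → $2.71.
lentils + strawberries with both tight: 2.355 servings and 1.483 servings → $2.75.
lentils + tofu with both tight: 0.2154 servings and 8.615 servings → $7.88.
black beans + strawberries with both targets exact would need a negative amount; discard.
black beans + tofu: the both-tight solution has a negative serving — not a feasible corner.
strawberries + tofu: intersection lies outside the first quadrant.
So the least-cost plan costs $1.99.

$1.99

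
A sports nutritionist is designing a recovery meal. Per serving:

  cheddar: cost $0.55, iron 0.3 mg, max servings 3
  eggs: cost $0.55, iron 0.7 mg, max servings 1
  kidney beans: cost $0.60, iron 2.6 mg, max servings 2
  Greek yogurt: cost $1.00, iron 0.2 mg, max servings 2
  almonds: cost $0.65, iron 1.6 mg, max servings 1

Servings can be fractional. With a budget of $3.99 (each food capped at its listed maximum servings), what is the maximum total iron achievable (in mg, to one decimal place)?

8.4 mg

Iron per dollar: kidney beans 4.333, almonds 2.462, eggs 1.273, cheddar 0.5455, Greek yogurt 0.2.
Take 2 servings of kidney beans: spends $1.20, +5.2 mg iron (running total 5.2 mg).
Take 1 serving of almonds: spends $0.65, +1.6 mg iron (running total 6.8 mg).
Take 1 serving of eggs: spends $0.55, +0.7 mg iron (running total 7.5 mg).
Take 2.891 servings of cheddar: spends $1.59, +0.9 mg iron (running total 8.4 mg).
Filling greedily by iron-per-dollar is optimal for one linear limit, giving 8.4 mg.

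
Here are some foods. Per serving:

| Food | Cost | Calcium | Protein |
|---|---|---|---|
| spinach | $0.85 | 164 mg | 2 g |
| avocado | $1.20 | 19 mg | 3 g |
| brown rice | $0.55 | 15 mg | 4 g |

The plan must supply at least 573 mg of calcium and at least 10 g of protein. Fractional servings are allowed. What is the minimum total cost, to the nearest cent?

A basic optimal solution has at most two foods positive. Try each food alone and each pair with both targets met exactly.
spinach only: max(573/164, 10/2) = 5 servings → $4.25.
avocado only: max(573/19, 10/3) = 30.16 servings → $36.19.
brown rice only: max(573/15, 10/4) = 38.2 servings → $21.01.
spinach + avocado with both tight: 3.368 servings and 1.088 servings → $4.17.
spinach + brown rice with both tight: 3.422 servings and 0.7891 servings → $3.34.
avocado + brown rice: intersection lies outside the first quadrant.
So the least-cost plan costs $3.34.

$3.34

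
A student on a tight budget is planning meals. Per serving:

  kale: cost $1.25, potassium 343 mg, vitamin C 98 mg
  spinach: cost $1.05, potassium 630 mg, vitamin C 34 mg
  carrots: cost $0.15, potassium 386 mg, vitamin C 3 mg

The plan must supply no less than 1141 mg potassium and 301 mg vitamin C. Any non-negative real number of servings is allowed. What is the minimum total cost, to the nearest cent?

$3.87

For a min-cost LP with two ≥-constraints, a basic feasible solution has at most two positive variables.
kale only: max(1141/343, 301/98) = 3.327 servings → $4.16.
spinach only: max(1141/630, 301/34) = 8.853 servings → $9.30.
carrots only: max(1141/386, 301/3) = 100.3 servings → $15.05.
kale + spinach with both tight: 3.012 servings and 0.1712 servings → $3.94.
kale + carrots with both tight: 3.064 servings and 0.233 servings → $3.87.
spinach + carrots with both targets exact would need a negative amount; discard.
Cheapest feasible corner: $3.87.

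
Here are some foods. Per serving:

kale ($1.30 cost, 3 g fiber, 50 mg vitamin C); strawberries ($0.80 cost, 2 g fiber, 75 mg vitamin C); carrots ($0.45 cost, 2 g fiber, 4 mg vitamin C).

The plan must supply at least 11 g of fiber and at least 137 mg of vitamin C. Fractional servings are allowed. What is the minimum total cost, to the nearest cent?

$3.04

The cheapest plan sits at a corner of the feasible region — with two constraints it uses at most two foods.
kale only: max(11/3, 137/50) = 3.667 servings → $4.77.
strawberries only: max(11/2, 137/75) = 5.5 servings → $4.40.
carrots only: max(11/2, 137/4) = 34.25 servings → $15.41.
kale + strawberries: intersection lies outside the first quadrant.
kale + carrots with both tight: 2.614 servings and 1.58 servings → $4.11.
strawberries + carrots with both tight: 1.62 servings and 3.88 servings → $3.04.
Cheapest feasible corner: $3.04.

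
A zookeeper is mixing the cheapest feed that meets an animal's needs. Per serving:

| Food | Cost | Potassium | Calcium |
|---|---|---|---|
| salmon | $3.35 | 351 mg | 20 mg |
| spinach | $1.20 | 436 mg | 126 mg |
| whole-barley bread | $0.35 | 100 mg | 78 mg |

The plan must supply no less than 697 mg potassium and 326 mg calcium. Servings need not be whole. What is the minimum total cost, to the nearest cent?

This is a tiny linear program; its minimum lies at a vertex of the feasible set. List the vertices and price them.
salmon only: max(697/351, 326/20) = 16.3 servings → $54.60.
spinach only: max(697/436, 326/126) = 2.587 servings → $3.10.
whole-barley bread only: max(697/100, 326/78) = 6.97 servings → $2.44.
salmon + spinach with both targets exact would need a negative amount; discard.
salmon + whole-barley bread with both tight: 0.8577 servings and 3.96 servings → $4.26.
spinach + whole-barley bread with both tight: 1.017 servings and 2.537 servings → $2.11.
So the least-cost plan costs $2.11.

$2.11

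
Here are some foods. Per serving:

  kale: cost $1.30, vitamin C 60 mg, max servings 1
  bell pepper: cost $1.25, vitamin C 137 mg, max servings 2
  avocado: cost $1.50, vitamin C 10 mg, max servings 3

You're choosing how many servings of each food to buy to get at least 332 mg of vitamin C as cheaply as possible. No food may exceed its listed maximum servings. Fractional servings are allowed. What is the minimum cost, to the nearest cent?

$3.76

Cost per mg of vitamin C: bell pepper $0.0091, kale $0.0217, avocado $0.1500.
Take 2 servings of bell pepper: +274.0 mg vitamin C for $2.50 (total $2.50, still need 58.0 mg).
Take 0.9667 servings of kale: +58.0 mg vitamin C for $1.26 (total $3.76, still need 0.0 mg).
Greedy by cheapest-per-mg is optimal for a single linear constraint, so the minimum cost is $3.76.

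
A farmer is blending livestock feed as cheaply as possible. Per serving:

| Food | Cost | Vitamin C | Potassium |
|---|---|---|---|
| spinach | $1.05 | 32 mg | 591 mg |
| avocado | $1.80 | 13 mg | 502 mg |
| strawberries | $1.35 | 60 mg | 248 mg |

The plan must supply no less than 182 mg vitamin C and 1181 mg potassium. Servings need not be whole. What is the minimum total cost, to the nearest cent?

With two linear requirements the optimum uses one or two foods; enumerate the corners.
spinach only: max(182/32, 1181/591) = 5.688 servings → $5.97.
avocado only: max(182/13, 1181/502) = 14 servings → $25.20.
strawberries only: max(182/60, 1181/248) = 4.762 servings → $6.43.
spinach + avocado: intersection lies outside the first quadrant.
spinach + strawberries with both tight: 0.9346 servings and 2.535 servings → $4.40.
avocado + strawberries with both tight: 0.9564 servings and 2.826 servings → $5.54.
So the least-cost plan costs $4.40.

$4.40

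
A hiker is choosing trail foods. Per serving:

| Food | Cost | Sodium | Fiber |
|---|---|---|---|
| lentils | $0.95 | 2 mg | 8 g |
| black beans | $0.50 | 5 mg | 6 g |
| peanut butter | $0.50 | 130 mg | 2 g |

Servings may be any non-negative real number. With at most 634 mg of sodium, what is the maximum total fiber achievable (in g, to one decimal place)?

2536.0 g

Fiber per mg sodium: lentils 4, black beans 1.2, peanut butter 0.01538.
With no serving limits, spend the whole sodium allowance on lentils: 634 mg / 2 mg × 8 g = 2536.0 g.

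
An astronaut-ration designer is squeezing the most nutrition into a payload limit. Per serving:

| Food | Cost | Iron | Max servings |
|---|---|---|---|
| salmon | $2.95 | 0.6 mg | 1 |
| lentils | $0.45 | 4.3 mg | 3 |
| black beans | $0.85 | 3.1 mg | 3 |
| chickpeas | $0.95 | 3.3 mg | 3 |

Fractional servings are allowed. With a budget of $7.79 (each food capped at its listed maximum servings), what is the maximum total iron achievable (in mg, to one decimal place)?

32.3 mg

Iron per dollar: lentils 9.556, black beans 3.647, chickpeas 3.474, salmon 0.2034.
Take 3 servings of lentils: spends $1.35, +12.9 mg iron (running total 12.9 mg).
Take 3 servings of black beans: spends $2.55, +9.3 mg iron (running total 22.2 mg).
Take 3 servings of chickpeas: spends $2.85, +9.9 mg iron (running total 32.1 mg).
Take 0.3525 servings of salmon: spends $1.04, +0.2 mg iron (running total 32.3 mg).
Filling greedily by iron-per-dollar is optimal for one linear limit, giving 32.3 mg.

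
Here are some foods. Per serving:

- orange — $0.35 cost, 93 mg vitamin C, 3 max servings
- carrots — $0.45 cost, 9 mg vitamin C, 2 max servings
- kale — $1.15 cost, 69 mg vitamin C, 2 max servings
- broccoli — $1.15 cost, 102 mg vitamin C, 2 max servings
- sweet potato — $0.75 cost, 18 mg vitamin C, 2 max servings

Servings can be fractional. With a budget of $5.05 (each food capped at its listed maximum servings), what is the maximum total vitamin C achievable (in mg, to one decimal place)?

585.0 mg

Vitamin C per dollar: orange 265.7, broccoli 88.7, kale 60, sweet potato 24, carrots 20.
Take 3 servings of orange: spends $1.05, +279.0 mg vitamin C (running total 279.0 mg).
Take 2 servings of broccoli: spends $2.30, +204.0 mg vitamin C (running total 483.0 mg).
Take 1.478 servings of kale: spends $1.70, +102.0 mg vitamin C (running total 585.0 mg).
Filling greedily by vitamin C-per-dollar is optimal for one linear limit, giving 585.0 mg.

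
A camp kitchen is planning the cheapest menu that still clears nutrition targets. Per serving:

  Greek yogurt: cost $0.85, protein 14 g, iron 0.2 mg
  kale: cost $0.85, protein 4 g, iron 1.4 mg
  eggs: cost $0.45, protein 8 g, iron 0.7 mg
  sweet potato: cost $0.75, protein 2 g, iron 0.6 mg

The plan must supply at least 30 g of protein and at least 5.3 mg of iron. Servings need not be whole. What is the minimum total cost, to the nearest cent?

With two linear requirements the optimum uses one or two foods; enumerate the corners.
Greek yogurt only: max(30/14, 5.3/0.2) = 26.5 servings → $22.52.
kale only: max(30/4, 5.3/1.4) = 7.5 servings → $6.38.
eggs only: max(30/8, 5.3/0.7) = 7.571 servings → $3.41.
sweet potato only: max(30/2, 5.3/0.6) = 15 servings → $11.25.
Greek yogurt + kale with both tight: 1.106 servings and 3.628 servings → $4.02.
Greek yogurt + eggs with both targets exact would need a negative amount; discard.
Greek yogurt + sweet potato with both tight: 0.925 servings and 8.525 servings → $7.18.
kale + eggs with both tight: 2.548 servings and 2.476 servings → $3.28.
kale + sweet potato: the both-tight solution has a negative serving — not a feasible corner.
eggs + sweet potato with both tight: 2.176 servings and 6.294 servings → $5.70.
The minimum over all feasible corners is $3.28.

$3.28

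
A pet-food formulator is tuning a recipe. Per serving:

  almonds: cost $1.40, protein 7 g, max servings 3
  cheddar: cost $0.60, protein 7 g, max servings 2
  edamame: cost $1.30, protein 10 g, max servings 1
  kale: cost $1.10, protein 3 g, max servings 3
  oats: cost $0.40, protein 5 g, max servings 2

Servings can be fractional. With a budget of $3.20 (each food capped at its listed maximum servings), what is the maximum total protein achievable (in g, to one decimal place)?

33.2 g

Protein per dollar: oats 12.5, cheddar 11.67, edamame 7.692, almonds 5, kale 2.727.
Take 2 servings of oats: spends $0.80, +10.0 g protein (running total 10.0 g).
Take 2 servings of cheddar: spends $1.20, +14.0 g protein (running total 24.0 g).
Take 0.9231 servings of edamame: spends $1.20, +9.2 g protein (running total 33.2 g).
Filling greedily by protein-per-dollar is optimal for one linear limit, giving 33.2 g.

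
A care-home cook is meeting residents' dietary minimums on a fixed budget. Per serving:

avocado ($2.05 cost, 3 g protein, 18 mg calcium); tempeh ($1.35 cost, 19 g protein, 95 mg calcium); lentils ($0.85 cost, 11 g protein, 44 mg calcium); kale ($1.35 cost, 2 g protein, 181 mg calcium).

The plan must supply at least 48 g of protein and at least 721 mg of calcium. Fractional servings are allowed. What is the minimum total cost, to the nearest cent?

$6.81

avocado only: max(48/3, 721/18) = 40.06 servings → $82.11.
tempeh only: max(48/19, 721/95) = 7.589 servings → $10.25.
lentils only: max(48/11, 721/44) = 16.39 servings → $13.93.
kale only: max(48/2, 721/181) = 24 servings → $32.40.
avocado + tempeh with both targets exact would need a negative amount; discard.
avocado + lentils: the both-tight solution has a negative serving — not a feasible corner.
avocado + kale with both tight: 14.29 servings and 2.562 servings → $32.76.
tempeh + lentils: intersection lies outside the first quadrant.
tempeh + kale with both tight: 2.23 servings and 2.813 servings → $6.81.
lentils + kale with both tight: 3.808 servings and 3.058 servings → $7.36.
Cheapest feasible corner: $6.81.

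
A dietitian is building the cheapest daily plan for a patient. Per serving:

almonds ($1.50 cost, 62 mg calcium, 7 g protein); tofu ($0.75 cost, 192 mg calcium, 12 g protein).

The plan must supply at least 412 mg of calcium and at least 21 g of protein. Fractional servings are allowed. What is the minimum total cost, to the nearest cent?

$1.61

Compare the cost at each extreme point of the feasible region.
almonds only: max(412/62, 21/7) = 6.645 servings → $9.97.
tofu only: max(412/192, 21/12) = 2.146 servings → $1.61.
almonds + tofu with both targets exact would need a negative amount; discard.
So the least-cost plan costs $1.61.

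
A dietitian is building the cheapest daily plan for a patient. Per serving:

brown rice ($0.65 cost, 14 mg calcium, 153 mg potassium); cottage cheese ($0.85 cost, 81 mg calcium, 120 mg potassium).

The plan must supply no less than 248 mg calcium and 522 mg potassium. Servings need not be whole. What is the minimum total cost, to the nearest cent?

Two binding constraints pin down two serving amounts, so the optimal mix uses at most two foods. The candidates are each food alone (scaled to the tighter of calcium/potassium) and each pair with both constraints tight.
brown rice only: max(248/14, 522/153) = 17.71 servings → $11.51.
cottage cheese only: max(248/81, 522/120) = 4.35 servings → $3.70.
brown rice + cottage cheese with both tight: 1.169 servings and 2.86 servings → $3.19.
Cheapest feasible corner: $3.19.

$3.19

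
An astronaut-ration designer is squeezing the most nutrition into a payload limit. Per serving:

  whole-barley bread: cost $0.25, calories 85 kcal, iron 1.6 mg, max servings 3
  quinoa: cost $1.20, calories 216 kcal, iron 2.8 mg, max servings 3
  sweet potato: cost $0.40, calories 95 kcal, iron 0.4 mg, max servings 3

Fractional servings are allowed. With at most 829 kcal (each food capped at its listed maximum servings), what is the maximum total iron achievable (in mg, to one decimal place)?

Iron per kcal: whole-barley bread 0.01882, quinoa 0.01296, sweet potato 0.004211.
Take 3 servings of whole-barley bread: uses 255 kcal, +4.8 mg iron (running total 4.8 mg).
Take 2.657 servings of quinoa: uses 574 kcal, +7.4 mg iron (running total 12.2 mg).
Filling greedily by iron-per-kcal is optimal for one linear limit, giving 12.2 mg.

12.2 mg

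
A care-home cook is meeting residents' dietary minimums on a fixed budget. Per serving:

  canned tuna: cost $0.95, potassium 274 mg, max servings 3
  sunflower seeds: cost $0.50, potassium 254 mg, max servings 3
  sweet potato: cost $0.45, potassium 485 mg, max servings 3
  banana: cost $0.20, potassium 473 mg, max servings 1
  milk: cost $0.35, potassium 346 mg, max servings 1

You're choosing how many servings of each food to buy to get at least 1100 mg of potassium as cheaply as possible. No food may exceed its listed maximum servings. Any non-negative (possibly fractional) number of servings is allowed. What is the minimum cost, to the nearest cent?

$0.78

Cost per mg of potassium: banana $0.0004, sweet potato $0.0009, milk $0.0010, sunflower seeds $0.0020, canned tuna $0.0035.
Take 1 serving of banana: +473.0 mg potassium for $0.20 (total $0.20, still need 627.0 mg).
Take 1.293 servings of sweet potato: +627.0 mg potassium for $0.58 (total $0.78, still need 0.0 mg).
Filling from the cheapest source first is optimal under one linear minimum: $0.78.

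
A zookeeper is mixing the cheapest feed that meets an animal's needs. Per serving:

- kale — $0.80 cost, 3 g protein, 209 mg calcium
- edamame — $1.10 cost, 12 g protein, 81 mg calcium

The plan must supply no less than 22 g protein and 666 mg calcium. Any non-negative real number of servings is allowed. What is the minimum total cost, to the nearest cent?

$3.46

At the optimum either one food covers both requirements or two foods hit both targets exactly; no other combination can be cheaper.
kale only: max(22/3, 666/209) = 7.333 servings → $5.87.
edamame only: max(22/12, 666/81) = 8.222 servings → $9.04.
kale + edamame with both tight: 2.742 servings and 1.148 servings → $3.46.
So the least-cost plan costs $3.46.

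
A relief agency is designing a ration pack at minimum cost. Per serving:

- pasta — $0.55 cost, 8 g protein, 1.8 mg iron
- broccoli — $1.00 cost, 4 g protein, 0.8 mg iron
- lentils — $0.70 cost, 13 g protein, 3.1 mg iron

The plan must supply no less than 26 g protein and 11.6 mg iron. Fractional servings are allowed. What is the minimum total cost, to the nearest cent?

The cheapest plan sits at a corner of the feasible region — with two constraints it uses at most two foods.
pasta only: max(26/8, 11.6/1.8) = 6.444 servings → $3.54.
broccoli only: max(26/4, 11.6/0.8) = 14.5 servings → $14.50.
lentils only: max(26/13, 11.6/3.1) = 3.742 servings → $2.62.
pasta + broccoli with both targets exact would need a negative amount; discard.
pasta + lentils with both targets exact would need a negative amount; discard.
broccoli + lentils: the both-tight solution has a negative serving — not a feasible corner.
Cheapest feasible corner: $2.62.

$2.62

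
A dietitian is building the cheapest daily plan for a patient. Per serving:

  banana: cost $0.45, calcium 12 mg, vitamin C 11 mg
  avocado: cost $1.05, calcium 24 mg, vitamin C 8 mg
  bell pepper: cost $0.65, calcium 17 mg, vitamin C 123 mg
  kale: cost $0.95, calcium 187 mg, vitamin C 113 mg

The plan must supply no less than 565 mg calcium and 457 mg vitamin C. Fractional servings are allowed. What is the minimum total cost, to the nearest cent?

banana only: max(565/12, 457/11) = 47.08 servings → $21.19.
avocado only: max(565/24, 457/8) = 57.12 servings → $59.98.
bell pepper only: max(565/17, 457/123) = 33.24 servings → $21.60.
kale only: max(565/187, 457/113) = 4.044 servings → $3.84.
banana + avocado with both tight: 38.38 servings and 4.351 servings → $21.84.
banana + bell pepper with both targets exact would need a negative amount; discard.
banana + kale with both tight: 30.83 servings and 1.043 servings → $14.87.
avocado + bell pepper with both tight: 21.92 servings and 2.29 servings → $24.50.
avocado + kale: intersection lies outside the first quadrant.
bell pepper + kale with both tight: 1.025 servings and 2.928 servings → $3.45.
Cheapest feasible corner: $3.45.

$3.45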